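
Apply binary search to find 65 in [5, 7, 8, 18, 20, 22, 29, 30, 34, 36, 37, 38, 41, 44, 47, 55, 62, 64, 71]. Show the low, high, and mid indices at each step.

Binary search for 65 in [5, 7, 8, 18, 20, 22, 29, 30, 34, 36, 37, 38, 41, 44, 47, 55, 62, 64, 71]:

lo=0, hi=18, mid=9, arr[mid]=36 -> 36 < 65, search right half
lo=10, hi=18, mid=14, arr[mid]=47 -> 47 < 65, search right half
lo=15, hi=18, mid=16, arr[mid]=62 -> 62 < 65, search right half
lo=17, hi=18, mid=17, arr[mid]=64 -> 64 < 65, search right half
lo=18, hi=18, mid=18, arr[mid]=71 -> 71 > 65, search left half
lo=18 > hi=17, target 65 not found

Binary search determines that 65 is not in the array after 5 comparisons. The search space was exhausted without finding the target.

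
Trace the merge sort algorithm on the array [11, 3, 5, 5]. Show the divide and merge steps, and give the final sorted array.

Merge sort trace:

Split: [11, 3, 5, 5] -> [11, 3] and [5, 5]
  Split: [11, 3] -> [11] and [3]
  Merge: [11] + [3] -> [3, 11]
  Split: [5, 5] -> [5] and [5]
  Merge: [5] + [5] -> [5, 5]
Merge: [3, 11] + [5, 5] -> [3, 5, 5, 11]

Final sorted array: [3, 5, 5, 11]

The merge sort proceeds by recursively splitting the array and merging sorted halves.
After all merges, the sorted array is [3, 5, 5, 11].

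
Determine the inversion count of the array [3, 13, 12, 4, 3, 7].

Finding inversions in [3, 13, 12, 4, 3, 7]:

(1, 2): arr[1]=13 > arr[2]=12
(1, 3): arr[1]=13 > arr[3]=4
(1, 4): arr[1]=13 > arr[4]=3
(1, 5): arr[1]=13 > arr[5]=7
(2, 3): arr[2]=12 > arr[3]=4
(2, 4): arr[2]=12 > arr[4]=3
(2, 5): arr[2]=12 > arr[5]=7
(3, 4): arr[3]=4 > arr[4]=3

Total inversions: 8

The array has 8 inversion(s): (1,2), (1,3), (1,4), (1,5), (2,3), (2,4), (2,5), (3,4). Each pair (i,j) satisfies i < j and arr[i] > arr[j].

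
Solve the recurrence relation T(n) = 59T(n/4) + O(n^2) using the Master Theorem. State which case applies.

Master Theorem for T(n) = 59T(n/4) + O(n^2):

a = 59, b = 4, c = 2
log_b(a) = log_4(59) = 2.9413

Case 1: c = 2 < log_4(59) = 2.9413
T(n) = O(n^(log_4 59))

For T(n) = 59T(n/4) + O(n^2): log_4(59) = 2.9413. This is Case 1 of the Master Theorem (c < log_b(a), work dominated by leaves), giving O(n^(log_4 59)).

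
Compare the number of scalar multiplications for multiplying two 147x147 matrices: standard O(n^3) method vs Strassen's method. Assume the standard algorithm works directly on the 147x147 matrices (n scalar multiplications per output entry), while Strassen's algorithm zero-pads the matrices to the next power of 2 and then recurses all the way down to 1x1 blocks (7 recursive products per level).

Matrix multiplication for 147x147 matrices:

Strassen's algorithm requires power-of-2 dimensions. Pad 147x147 to 256x256 (next power of 2).

Standard algorithm: 147^3 = 3176523 multiplications
Strassen's algorithm: 7^(log2(256)) = 7^8 = 5764801 multiplications
Difference: 3176523 - 5764801 = -2588278 (Strassen uses MORE here due to padding overhead — for small or just-over-power-of-2 n, padding can outweigh the per-level savings)

Standard: 3176523 multiplications (147^3). Strassen: 5764801 multiplications (7^8, after padding to 256x256). Strassen reduces 8 recursive multiplications to 7 at each level.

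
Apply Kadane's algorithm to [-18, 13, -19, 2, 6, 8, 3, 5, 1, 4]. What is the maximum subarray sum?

Using Kadane's algorithm on [-18, 13, -19, 2, 6, 8, 3, 5, 1, 4]:

Scanning through the array:
Position 1 (value 13): max_ending_here = 13, max_so_far = 13
Position 2 (value -19): max_ending_here = -6, max_so_far = 13
Position 3 (value 2): max_ending_here = 2, max_so_far = 13
Position 4 (value 6): max_ending_here = 8, max_so_far = 13
Position 5 (value 8): max_ending_here = 16, max_so_far = 16
Position 6 (value 3): max_ending_here = 19, max_so_far = 19
Position 7 (value 5): max_ending_here = 24, max_so_far = 24
Position 8 (value 1): max_ending_here = 25, max_so_far = 25
Position 9 (value 4): max_ending_here = 29, max_so_far = 29

Maximum subarray: [2, 6, 8, 3, 5, 1, 4]
Maximum sum: 29

The maximum subarray is [2, 6, 8, 3, 5, 1, 4] with sum 29. This subarray runs from index 3 to index 9.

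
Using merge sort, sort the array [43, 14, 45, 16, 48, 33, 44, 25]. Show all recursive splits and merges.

Merge sort trace:

Split: [43, 14, 45, 16, 48, 33, 44, 25] -> [43, 14, 45, 16] and [48, 33, 44, 25]
  Split: [43, 14, 45, 16] -> [43, 14] and [45, 16]
    Split: [43, 14] -> [43] and [14]
    Merge: [43] + [14] -> [14, 43]
    Split: [45, 16] -> [45] and [16]
    Merge: [45] + [16] -> [16, 45]
  Merge: [14, 43] + [16, 45] -> [14, 16, 43, 45]
  Split: [48, 33, 44, 25] -> [48, 33] and [44, 25]
    Split: [48, 33] -> [48] and [33]
    Merge: [48] + [33] -> [33, 48]
    Split: [44, 25] -> [44] and [25]
    Merge: [44] + [25] -> [25, 44]
  Merge: [33, 48] + [25, 44] -> [25, 33, 44, 48]
Merge: [14, 16, 43, 45] + [25, 33, 44, 48] -> [14, 16, 25, 33, 43, 44, 45, 48]

Final sorted array: [14, 16, 25, 33, 43, 44, 45, 48]

The merge sort proceeds by recursively splitting the array and merging sorted halves.
After all merges, the sorted array is [14, 16, 25, 33, 43, 44, 45, 48].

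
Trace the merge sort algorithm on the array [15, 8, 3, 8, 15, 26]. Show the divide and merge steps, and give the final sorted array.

Merge sort trace:

Split: [15, 8, 3, 8, 15, 26] -> [15, 8, 3] and [8, 15, 26]
  Split: [15, 8, 3] -> [15] and [8, 3]
    Split: [8, 3] -> [8] and [3]
    Merge: [8] + [3] -> [3, 8]
  Merge: [15] + [3, 8] -> [3, 8, 15]
  Split: [8, 15, 26] -> [8] and [15, 26]
    Split: [15, 26] -> [15] and [26]
    Merge: [15] + [26] -> [15, 26]
  Merge: [8] + [15, 26] -> [8, 15, 26]
Merge: [3, 8, 15] + [8, 15, 26] -> [3, 8, 8, 15, 15, 26]

Final sorted array: [3, 8, 8, 15, 15, 26]

The merge sort proceeds by recursively splitting the array and merging sorted halves.
After all merges, the sorted array is [3, 8, 8, 15, 15, 26].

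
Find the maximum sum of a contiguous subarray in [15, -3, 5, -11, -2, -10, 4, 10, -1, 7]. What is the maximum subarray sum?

Using Kadane's algorithm on [15, -3, 5, -11, -2, -10, 4, 10, -1, 7]:

Scanning through the array:
Position 1 (value -3): max_ending_here = 12, max_so_far = 15
Position 2 (value 5): max_ending_here = 17, max_so_far = 17
Position 3 (value -11): max_ending_here = 6, max_so_far = 17
Position 4 (value -2): max_ending_here = 4, max_so_far = 17
Position 5 (value -10): max_ending_here = -6, max_so_far = 17
Position 6 (value 4): max_ending_here = 4, max_so_far = 17
Position 7 (value 10): max_ending_here = 14, max_so_far = 17
Position 8 (value -1): max_ending_here = 13, max_so_far = 17
Position 9 (value 7): max_ending_here = 20, max_so_far = 20

Maximum subarray: [4, 10, -1, 7]
Maximum sum: 20

The maximum subarray is [4, 10, -1, 7] with sum 20. This subarray runs from index 6 to index 9.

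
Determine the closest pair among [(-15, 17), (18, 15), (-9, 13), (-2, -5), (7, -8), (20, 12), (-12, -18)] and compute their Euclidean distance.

Computing all pairwise distances among 7 points:

d((-15, 17), (18, 15)) = 33.0606
d((-15, 17), (-9, 13)) = 7.2111
d((-15, 17), (-2, -5)) = 25.5539
d((-15, 17), (7, -8)) = 33.3017
d((-15, 17), (20, 12)) = 35.3553
d((-15, 17), (-12, -18)) = 35.1283
d((18, 15), (-9, 13)) = 27.074
d((18, 15), (-2, -5)) = 28.2843
d((18, 15), (7, -8)) = 25.4951
d((18, 15), (20, 12)) = 3.6056 <-- minimum
d((18, 15), (-12, -18)) = 44.5982
d((-9, 13), (-2, -5)) = 19.3132
d((-9, 13), (7, -8)) = 26.4008
d((-9, 13), (20, 12)) = 29.0172
d((-9, 13), (-12, -18)) = 31.1448
d((-2, -5), (7, -8)) = 9.4868
d((-2, -5), (20, 12)) = 27.8029
d((-2, -5), (-12, -18)) = 16.4012
d((7, -8), (20, 12)) = 23.8537
d((7, -8), (-12, -18)) = 21.4709
d((20, 12), (-12, -18)) = 43.8634

Closest pair: (18, 15) and (20, 12) with distance 3.6056

The closest pair is (18, 15) and (20, 12) with Euclidean distance 3.6056. For 7 points, brute-force pairwise comparison is shown above. For large n, the divide-and-conquer algorithm (sort by x, recurse on halves, check the dividing strip) achieves O(n log n).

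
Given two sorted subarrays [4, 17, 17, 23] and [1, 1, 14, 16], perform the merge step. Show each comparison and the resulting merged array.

Merging process:

Compare 4 vs 1: take 1 from right. Merged: [1]
Compare 4 vs 1: take 1 from right. Merged: [1, 1]
Compare 4 vs 14: take 4 from left. Merged: [1, 1, 4]
Compare 17 vs 14: take 14 from right. Merged: [1, 1, 4, 14]
Compare 17 vs 16: take 16 from right. Merged: [1, 1, 4, 14, 16]
Append remaining from left: [17, 17, 23]. Merged: [1, 1, 4, 14, 16, 17, 17, 23]

Final merged array: [1, 1, 4, 14, 16, 17, 17, 23]
Total comparisons: 5

The merged array is [1, 1, 4, 14, 16, 17, 17, 23], requiring 5 comparisons. The merge step runs in O(n) time where n is the total number of elements.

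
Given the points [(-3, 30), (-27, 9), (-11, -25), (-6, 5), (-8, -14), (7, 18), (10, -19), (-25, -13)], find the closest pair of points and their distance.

Computing all pairwise distances among 8 points:

d((-3, 30), (-27, 9)) = 31.8904
d((-3, 30), (-11, -25)) = 55.5788
d((-3, 30), (-6, 5)) = 25.1794
d((-3, 30), (-8, -14)) = 44.2832
d((-3, 30), (7, 18)) = 15.6205
d((-3, 30), (10, -19)) = 50.6952
d((-3, 30), (-25, -13)) = 48.3011
d((-27, 9), (-11, -25)) = 37.5766
d((-27, 9), (-6, 5)) = 21.3776
d((-27, 9), (-8, -14)) = 29.8329
d((-27, 9), (7, 18)) = 35.171
d((-27, 9), (10, -19)) = 46.4004
d((-27, 9), (-25, -13)) = 22.0907
d((-11, -25), (-6, 5)) = 30.4138
d((-11, -25), (-8, -14)) = 11.4018 <-- minimum
d((-11, -25), (7, 18)) = 46.6154
d((-11, -25), (10, -19)) = 21.8403
d((-11, -25), (-25, -13)) = 18.4391
d((-6, 5), (-8, -14)) = 19.105
d((-6, 5), (7, 18)) = 18.3848
d((-6, 5), (10, -19)) = 28.8444
d((-6, 5), (-25, -13)) = 26.1725
d((-8, -14), (7, 18)) = 35.3412
d((-8, -14), (10, -19)) = 18.6815
d((-8, -14), (-25, -13)) = 17.0294
d((7, 18), (10, -19)) = 37.1214
d((7, 18), (-25, -13)) = 44.5533
d((10, -19), (-25, -13)) = 35.5106

Closest pair: (-11, -25) and (-8, -14) with distance 11.4018

The closest pair is (-11, -25) and (-8, -14) with Euclidean distance 11.4018. For 8 points, brute-force pairwise comparison is shown above. For large n, the divide-and-conquer algorithm (sort by x, recurse on halves, check the dividing strip) achieves O(n log n).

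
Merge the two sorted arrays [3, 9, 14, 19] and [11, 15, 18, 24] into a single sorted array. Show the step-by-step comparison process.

Merging process:

Compare 3 vs 11: take 3 from left. Merged: [3]
Compare 9 vs 11: take 9 from left. Merged: [3, 9]
Compare 14 vs 11: take 11 from right. Merged: [3, 9, 11]
Compare 14 vs 15: take 14 from left. Merged: [3, 9, 11, 14]
Compare 19 vs 15: take 15 from right. Merged: [3, 9, 11, 14, 15]
Compare 19 vs 18: take 18 from right. Merged: [3, 9, 11, 14, 15, 18]
Compare 19 vs 24: take 19 from left. Merged: [3, 9, 11, 14, 15, 18, 19]
Append remaining from right: [24]. Merged: [3, 9, 11, 14, 15, 18, 19, 24]

Final merged array: [3, 9, 11, 14, 15, 18, 19, 24]
Total comparisons: 7

The merged array is [3, 9, 11, 14, 15, 18, 19, 24], requiring 7 comparisons. The merge step runs in O(n) time where n is the total number of elements.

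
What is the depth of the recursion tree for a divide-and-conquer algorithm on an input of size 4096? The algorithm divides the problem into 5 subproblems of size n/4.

For divide and conquer with division factor 4:

Problem sizes at each level:
Level 0: 4096
Level 1: 1024
Level 2: 256
Level 3: 64
Level 4: 16
Level 5: 4
Level 6: 1

The root is level 0 and the size-1 base case is level 6 (the tree spans levels 0 through 6, i.e. 7 levels counting the root), so the depth is the number of divisions: log_4(4096) = 6

The recursion tree depth is log_4(4096) = 6. At each level, the problem size is divided by 4, so it takes 6 divisions to reduce to a base case of size 1. The algorithm makes 5 recursive calls at each level.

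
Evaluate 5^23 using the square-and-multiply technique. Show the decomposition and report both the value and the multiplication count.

Computing 5^23 by squaring (build up from 5^1; each line after the first costs one multiplication):

5^1 = 5
5^2 = (5^1)^2 = 5^2 = 25
5^4 = (5^2)^2 = 25^2 = 625
5^5 = 5 * 5^4 = 5 * 625 = 3125
5^10 = (5^5)^2 = 3125^2 = 9765625
5^11 = 5 * 5^10 = 5 * 9765625 = 48828125
5^22 = (5^11)^2 = 48828125^2 = 2384185791015625
5^23 = 5 * 5^22 = 5 * 2384185791015625 = 11920928955078125

Result: 11920928955078125
Multiplications needed: 7 (7 lines after 5^1)

5^23 = 11920928955078125. Using exponentiation by squaring, this requires 7 multiplications. The key idea: if the exponent is even, square the half-power; if odd, multiply by the base once.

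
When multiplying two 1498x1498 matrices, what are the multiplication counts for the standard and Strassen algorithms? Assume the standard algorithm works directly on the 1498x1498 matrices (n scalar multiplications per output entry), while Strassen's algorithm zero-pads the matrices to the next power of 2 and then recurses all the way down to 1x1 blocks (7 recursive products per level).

Matrix multiplication for 1498x1498 matrices:

Strassen's algorithm requires power-of-2 dimensions. Pad 1498x1498 to 2048x2048 (next power of 2).

Standard algorithm: 1498^3 = 3361517992 multiplications
Strassen's algorithm: 7^(log2(2048)) = 7^11 = 1977326743 multiplications
Savings: 3361517992 - 1977326743 = 1384191249 multiplications

Standard: 3361517992 multiplications (1498^3). Strassen: 1977326743 multiplications (7^11, after padding to 2048x2048). Strassen reduces 8 recursive multiplications to 7 at each level.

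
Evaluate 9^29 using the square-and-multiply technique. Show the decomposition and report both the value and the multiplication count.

Computing 9^29 by squaring (build up from 9^1; each line after the first costs one multiplication):

9^1 = 9
9^2 = (9^1)^2 = 9^2 = 81
9^3 = 9 * 9^2 = 9 * 81 = 729
9^6 = (9^3)^2 = 729^2 = 531441
9^7 = 9 * 9^6 = 9 * 531441 = 4782969
9^14 = (9^7)^2 = 4782969^2 = 22876792454961
9^28 = (9^14)^2 = 22876792454961^2 = 523347633027360537213511521
9^29 = 9 * 9^28 = 9 * 523347633027360537213511521 = 4710128697246244834921603689

Result: 4710128697246244834921603689
Multiplications needed: 7 (7 lines after 9^1)

9^29 = 4710128697246244834921603689. Using exponentiation by squaring, this requires 7 multiplications. The key idea: if the exponent is even, square the half-power; if odd, multiply by the base once.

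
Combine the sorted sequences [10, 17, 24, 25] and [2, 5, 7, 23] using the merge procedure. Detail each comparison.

Merging process:

Compare 10 vs 2: take 2 from right. Merged: [2]
Compare 10 vs 5: take 5 from right. Merged: [2, 5]
Compare 10 vs 7: take 7 from right. Merged: [2, 5, 7]
Compare 10 vs 23: take 10 from left. Merged: [2, 5, 7, 10]
Compare 17 vs 23: take 17 from left. Merged: [2, 5, 7, 10, 17]
Compare 24 vs 23: take 23 from right. Merged: [2, 5, 7, 10, 17, 23]
Append remaining from left: [24, 25]. Merged: [2, 5, 7, 10, 17, 23, 24, 25]

Final merged array: [2, 5, 7, 10, 17, 23, 24, 25]
Total comparisons: 6

The merged array is [2, 5, 7, 10, 17, 23, 24, 25], requiring 6 comparisons. The merge step runs in O(n) time where n is the total number of elements.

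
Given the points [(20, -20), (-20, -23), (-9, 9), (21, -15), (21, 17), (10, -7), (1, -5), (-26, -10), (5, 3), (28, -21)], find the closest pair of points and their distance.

Computing all pairwise distances among 10 points:

d((20, -20), (-20, -23)) = 40.1123
d((20, -20), (-9, 9)) = 41.0122
d((20, -20), (21, -15)) = 5.099 <-- minimum
d((20, -20), (21, 17)) = 37.0135
d((20, -20), (10, -7)) = 16.4012
d((20, -20), (1, -5)) = 24.2074
d((20, -20), (-26, -10)) = 47.0744
d((20, -20), (5, 3)) = 27.4591
d((20, -20), (28, -21)) = 8.0623
d((-20, -23), (-9, 9)) = 33.8378
d((-20, -23), (21, -15)) = 41.7732
d((-20, -23), (21, 17)) = 57.28
d((-20, -23), (10, -7)) = 34.0
d((-20, -23), (1, -5)) = 27.6586
d((-20, -23), (-26, -10)) = 14.3178
d((-20, -23), (5, 3)) = 36.0694
d((-20, -23), (28, -21)) = 48.0416
d((-9, 9), (21, -15)) = 38.4187
d((-9, 9), (21, 17)) = 31.0483
d((-9, 9), (10, -7)) = 24.8395
d((-9, 9), (1, -5)) = 17.2047
d((-9, 9), (-26, -10)) = 25.4951
d((-9, 9), (5, 3)) = 15.2315
d((-9, 9), (28, -21)) = 47.634
d((21, -15), (21, 17)) = 32.0
d((21, -15), (10, -7)) = 13.6015
d((21, -15), (1, -5)) = 22.3607
d((21, -15), (-26, -10)) = 47.2652
d((21, -15), (5, 3)) = 24.0832
d((21, -15), (28, -21)) = 9.2195
d((21, 17), (10, -7)) = 26.4008
d((21, 17), (1, -5)) = 29.7321
d((21, 17), (-26, -10)) = 54.2033
d((21, 17), (5, 3)) = 21.2603
d((21, 17), (28, -21)) = 38.6394
d((10, -7), (1, -5)) = 9.2195
d((10, -7), (-26, -10)) = 36.1248
d((10, -7), (5, 3)) = 11.1803
d((10, -7), (28, -21)) = 22.8035
d((1, -5), (-26, -10)) = 27.4591
d((1, -5), (5, 3)) = 8.9443
d((1, -5), (28, -21)) = 31.3847
d((-26, -10), (5, 3)) = 33.6155
d((-26, -10), (28, -21)) = 55.109
d((5, 3), (28, -21)) = 33.2415

Closest pair: (20, -20) and (21, -15) with distance 5.099

The closest pair is (20, -20) and (21, -15) with Euclidean distance 5.099. For 10 points, brute-force pairwise comparison is shown above. For large n, the divide-and-conquer algorithm (sort by x, recurse on halves, check the dividing strip) achieves O(n log n).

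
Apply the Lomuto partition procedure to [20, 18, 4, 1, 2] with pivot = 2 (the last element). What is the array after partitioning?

Lomuto partition with pivot = 2:

Initial array: [20, 18, 4, 1, 2]

arr[0]=20 > 2: no swap
arr[1]=18 > 2: no swap
arr[2]=4 > 2: no swap
arr[3]=1 <= 2: swap with position 0, array becomes [1, 18, 4, 20, 2]

Place pivot at position 1: [1, 2, 4, 20, 18]
Pivot position: 1

After partitioning with pivot 2, the array becomes [1, 2, 4, 20, 18]. The pivot is placed at index 1. All elements to the left of the pivot are <= 2, and all elements to the right are > 2.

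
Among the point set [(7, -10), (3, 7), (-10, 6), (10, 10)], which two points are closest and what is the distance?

Computing all pairwise distances among 4 points:

d((7, -10), (3, 7)) = 17.4642
d((7, -10), (-10, 6)) = 23.3452
d((7, -10), (10, 10)) = 20.2237
d((3, 7), (-10, 6)) = 13.0384
d((3, 7), (10, 10)) = 7.6158 <-- minimum
d((-10, 6), (10, 10)) = 20.3961

Closest pair: (3, 7) and (10, 10) with distance 7.6158

The closest pair is (3, 7) and (10, 10) with Euclidean distance 7.6158. For 4 points, brute-force pairwise comparison is shown above. For large n, the divide-and-conquer algorithm (sort by x, recurse on halves, check the dividing strip) achieves O(n log n).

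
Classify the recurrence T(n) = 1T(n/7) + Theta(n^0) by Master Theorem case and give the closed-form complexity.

Master Theorem for T(n) = 1T(n/7) + O(n^0):

a = 1, b = 7, c = 0
log_b(a) = log_7(1) = 0.0000

Case 2: c = 0 = log_7(1) = 0.0000
T(n) = O(n^0 log n) = O(log n)

For T(n) = 1T(n/7) + O(n^0): log_7(1) = 0.0000. This is Case 2 of the Master Theorem (c = log_b(a), equal work at all levels), giving O(log n).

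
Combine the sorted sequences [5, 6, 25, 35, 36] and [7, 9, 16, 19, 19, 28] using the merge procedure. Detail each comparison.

Merging process:

Compare 5 vs 7: take 5 from left. Merged: [5]
Compare 6 vs 7: take 6 from left. Merged: [5, 6]
Compare 25 vs 7: take 7 from right. Merged: [5, 6, 7]
Compare 25 vs 9: take 9 from right. Merged: [5, 6, 7, 9]
Compare 25 vs 16: take 16 from right. Merged: [5, 6, 7, 9, 16]
Compare 25 vs 19: take 19 from right. Merged: [5, 6, 7, 9, 16, 19]
Compare 25 vs 19: take 19 from right. Merged: [5, 6, 7, 9, 16, 19, 19]
Compare 25 vs 28: take 25 from left. Merged: [5, 6, 7, 9, 16, 19, 19, 25]
Compare 35 vs 28: take 28 from right. Merged: [5, 6, 7, 9, 16, 19, 19, 25, 28]
Append remaining from left: [35, 36]. Merged: [5, 6, 7, 9, 16, 19, 19, 25, 28, 35, 36]

Final merged array: [5, 6, 7, 9, 16, 19, 19, 25, 28, 35, 36]
Total comparisons: 9

The merged array is [5, 6, 7, 9, 16, 19, 19, 25, 28, 35, 36], requiring 9 comparisons. The merge step runs in O(n) time where n is the total number of elements.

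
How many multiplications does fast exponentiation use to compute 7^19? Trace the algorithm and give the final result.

Computing 7^19 by squaring (build up from 7^1; each line after the first costs one multiplication):

7^1 = 7
7^2 = (7^1)^2 = 7^2 = 49
7^4 = (7^2)^2 = 49^2 = 2401
7^8 = (7^4)^2 = 2401^2 = 5764801
7^9 = 7 * 7^8 = 7 * 5764801 = 40353607
7^18 = (7^9)^2 = 40353607^2 = 1628413597910449
7^19 = 7 * 7^18 = 7 * 1628413597910449 = 11398895185373143

Result: 11398895185373143
Multiplications needed: 6 (6 lines after 7^1)

7^19 = 11398895185373143. Using exponentiation by squaring, this requires 6 multiplications. The key idea: if the exponent is even, square the half-power; if odd, multiply by the base once.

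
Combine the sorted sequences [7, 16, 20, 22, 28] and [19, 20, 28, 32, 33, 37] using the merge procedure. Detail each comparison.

Merging process:

Compare 7 vs 19: take 7 from left. Merged: [7]
Compare 16 vs 19: take 16 from left. Merged: [7, 16]
Compare 20 vs 19: take 19 from right. Merged: [7, 16, 19]
Compare 20 vs 20: take 20 from left. Merged: [7, 16, 19, 20]
Compare 22 vs 20: take 20 from right. Merged: [7, 16, 19, 20, 20]
Compare 22 vs 28: take 22 from left. Merged: [7, 16, 19, 20, 20, 22]
Compare 28 vs 28: take 28 from left. Merged: [7, 16, 19, 20, 20, 22, 28]
Append remaining from right: [28, 32, 33, 37]. Merged: [7, 16, 19, 20, 20, 22, 28, 28, 32, 33, 37]

Final merged array: [7, 16, 19, 20, 20, 22, 28, 28, 32, 33, 37]
Total comparisons: 7

The merged array is [7, 16, 19, 20, 20, 22, 28, 28, 32, 33, 37], requiring 7 comparisons. The merge step runs in O(n) time where n is the total number of elements.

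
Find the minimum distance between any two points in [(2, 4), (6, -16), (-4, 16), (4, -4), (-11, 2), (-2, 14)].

Computing all pairwise distances among 6 points:

d((2, 4), (6, -16)) = 20.3961
d((2, 4), (-4, 16)) = 13.4164
d((2, 4), (4, -4)) = 8.2462
d((2, 4), (-11, 2)) = 13.1529
d((2, 4), (-2, 14)) = 10.7703
d((6, -16), (-4, 16)) = 33.5261
d((6, -16), (4, -4)) = 12.1655
d((6, -16), (-11, 2)) = 24.7588
d((6, -16), (-2, 14)) = 31.0483
d((-4, 16), (4, -4)) = 21.5407
d((-4, 16), (-11, 2)) = 15.6525
d((-4, 16), (-2, 14)) = 2.8284 <-- minimum
d((4, -4), (-11, 2)) = 16.1555
d((4, -4), (-2, 14)) = 18.9737
d((-11, 2), (-2, 14)) = 15.0

Closest pair: (-4, 16) and (-2, 14) with distance 2.8284

The closest pair is (-4, 16) and (-2, 14) with Euclidean distance 2.8284. For 6 points, brute-force pairwise comparison is shown above. For large n, the divide-and-conquer algorithm (sort by x, recurse on halves, check the dividing strip) achieves O(n log n).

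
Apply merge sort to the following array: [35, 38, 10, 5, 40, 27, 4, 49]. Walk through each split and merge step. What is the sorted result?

Merge sort trace:

Split: [35, 38, 10, 5, 40, 27, 4, 49] -> [35, 38, 10, 5] and [40, 27, 4, 49]
  Split: [35, 38, 10, 5] -> [35, 38] and [10, 5]
    Split: [35, 38] -> [35] and [38]
    Merge: [35] + [38] -> [35, 38]
    Split: [10, 5] -> [10] and [5]
    Merge: [10] + [5] -> [5, 10]
  Merge: [35, 38] + [5, 10] -> [5, 10, 35, 38]
  Split: [40, 27, 4, 49] -> [40, 27] and [4, 49]
    Split: [40, 27] -> [40] and [27]
    Merge: [40] + [27] -> [27, 40]
    Split: [4, 49] -> [4] and [49]
    Merge: [4] + [49] -> [4, 49]
  Merge: [27, 40] + [4, 49] -> [4, 27, 40, 49]
Merge: [5, 10, 35, 38] + [4, 27, 40, 49] -> [4, 5, 10, 27, 35, 38, 40, 49]

Final sorted array: [4, 5, 10, 27, 35, 38, 40, 49]

The merge sort proceeds by recursively splitting the array and merging sorted halves.
After all merges, the sorted array is [4, 5, 10, 27, 35, 38, 40, 49].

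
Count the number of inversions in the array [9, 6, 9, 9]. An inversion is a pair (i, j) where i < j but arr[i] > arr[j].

Finding inversions in [9, 6, 9, 9]:

(0, 1): arr[0]=9 > arr[1]=6

Total inversions: 1

The array has 1 inversion(s): (0,1). Each pair (i,j) satisfies i < j and arr[i] > arr[j].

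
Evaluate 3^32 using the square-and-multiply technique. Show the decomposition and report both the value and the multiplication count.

Computing 3^32 by squaring (build up from 3^1; each line after the first costs one multiplication):

3^1 = 3
3^2 = (3^1)^2 = 3^2 = 9
3^4 = (3^2)^2 = 9^2 = 81
3^8 = (3^4)^2 = 81^2 = 6561
3^16 = (3^8)^2 = 6561^2 = 43046721
3^32 = (3^16)^2 = 43046721^2 = 1853020188851841

Result: 1853020188851841
Multiplications needed: 5 (5 lines after 3^1)

3^32 = 1853020188851841. Using exponentiation by squaring, this requires 5 multiplications. The key idea: if the exponent is even, square the half-power; if odd, multiply by the base once.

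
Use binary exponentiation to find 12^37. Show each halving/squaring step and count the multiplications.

Computing 12^37 by squaring (build up from 12^1; each line after the first costs one multiplication):

12^1 = 12
12^2 = (12^1)^2 = 12^2 = 144
12^4 = (12^2)^2 = 144^2 = 20736
12^8 = (12^4)^2 = 20736^2 = 429981696
12^9 = 12 * 12^8 = 12 * 429981696 = 5159780352
12^18 = (12^9)^2 = 5159780352^2 = 26623333280885243904
12^36 = (12^18)^2 = 26623333280885243904^2 = 708801874985091845381344307009569161216
12^37 = 12 * 12^36 = 12 * 708801874985091845381344307009569161216 = 8505622499821102144576131684114829934592

Result: 8505622499821102144576131684114829934592
Multiplications needed: 7 (7 lines after 12^1)

12^37 = 8505622499821102144576131684114829934592. Using exponentiation by squaring, this requires 7 multiplications. The key idea: if the exponent is even, square the half-power; if odd, multiply by the base once.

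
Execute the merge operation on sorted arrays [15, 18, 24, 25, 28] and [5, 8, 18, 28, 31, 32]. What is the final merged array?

Merging process:

Compare 15 vs 5: take 5 from right. Merged: [5]
Compare 15 vs 8: take 8 from right. Merged: [5, 8]
Compare 15 vs 18: take 15 from left. Merged: [5, 8, 15]
Compare 18 vs 18: take 18 from left. Merged: [5, 8, 15, 18]
Compare 24 vs 18: take 18 from right. Merged: [5, 8, 15, 18, 18]
Compare 24 vs 28: take 24 from left. Merged: [5, 8, 15, 18, 18, 24]
Compare 25 vs 28: take 25 from left. Merged: [5, 8, 15, 18, 18, 24, 25]
Compare 28 vs 28: take 28 from left. Merged: [5, 8, 15, 18, 18, 24, 25, 28]
Append remaining from right: [28, 31, 32]. Merged: [5, 8, 15, 18, 18, 24, 25, 28, 28, 31, 32]

Final merged array: [5, 8, 15, 18, 18, 24, 25, 28, 28, 31, 32]
Total comparisons: 8

The merged array is [5, 8, 15, 18, 18, 24, 25, 28, 28, 31, 32], requiring 8 comparisons. The merge step runs in O(n) time where n is the total number of elements.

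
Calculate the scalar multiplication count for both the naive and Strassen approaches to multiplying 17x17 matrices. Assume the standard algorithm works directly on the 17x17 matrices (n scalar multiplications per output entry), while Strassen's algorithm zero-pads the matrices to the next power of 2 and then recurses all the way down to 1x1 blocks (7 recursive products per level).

Matrix multiplication for 17x17 matrices:

Strassen's algorithm requires power-of-2 dimensions. Pad 17x17 to 32x32 (next power of 2).

Standard algorithm: 17^3 = 4913 multiplications
Strassen's algorithm: 7^(log2(32)) = 7^5 = 16807 multiplications
Difference: 4913 - 16807 = -11894 (Strassen uses MORE here due to padding overhead — for small or just-over-power-of-2 n, padding can outweigh the per-level savings)

Standard: 4913 multiplications (17^3). Strassen: 16807 multiplications (7^5, after padding to 32x32). Strassen reduces 8 recursive multiplications to 7 at each level.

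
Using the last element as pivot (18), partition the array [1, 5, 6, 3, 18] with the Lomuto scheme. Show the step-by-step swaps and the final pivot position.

Lomuto partition with pivot = 18:

Initial array: [1, 5, 6, 3, 18]

arr[0]=1 <= 18: swap with position 0, array becomes [1, 5, 6, 3, 18]
arr[1]=5 <= 18: swap with position 1, array becomes [1, 5, 6, 3, 18]
arr[2]=6 <= 18: swap with position 2, array becomes [1, 5, 6, 3, 18]
arr[3]=3 <= 18: swap with position 3, array becomes [1, 5, 6, 3, 18]

Place pivot at position 4: [1, 5, 6, 3, 18]
Pivot position: 4

After partitioning with pivot 18, the array becomes [1, 5, 6, 3, 18]. The pivot is placed at index 4. All elements to the left of the pivot are <= 18, and all elements to the right are > 18.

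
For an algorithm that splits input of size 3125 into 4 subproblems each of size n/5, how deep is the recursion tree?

For divide and conquer with division factor 5:

Problem sizes at each level:
Level 0: 3125
Level 1: 625
Level 2: 125
Level 3: 25
Level 4: 5
Level 5: 1

The root is level 0 and the size-1 base case is level 5 (the tree spans levels 0 through 5, i.e. 6 levels counting the root), so the depth is the number of divisions: log_5(3125) = 5

The recursion tree depth is log_5(3125) = 5. At each level, the problem size is divided by 5, so it takes 5 divisions to reduce to a base case of size 1. The algorithm makes 4 recursive calls at each level.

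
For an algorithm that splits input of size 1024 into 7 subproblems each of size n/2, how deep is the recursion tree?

For divide and conquer with division factor 2:

Problem sizes at each level:
Level 0: 1024
Level 1: 512
Level 2: 256
Level 3: 128
Level 4: 64
Level 5: 32
Level 6: 16
Level 7: 8
Level 8: 4
Level 9: 2
Level 10: 1

The root is level 0 and the size-1 base case is level 10 (the tree spans levels 0 through 10, i.e. 11 levels counting the root), so the depth is the number of divisions: log_2(1024) = 10

The recursion tree depth is log_2(1024) = 10. At each level, the problem size is divided by 2, so it takes 10 divisions to reduce to a base case of size 1. The algorithm makes 7 recursive calls at each level.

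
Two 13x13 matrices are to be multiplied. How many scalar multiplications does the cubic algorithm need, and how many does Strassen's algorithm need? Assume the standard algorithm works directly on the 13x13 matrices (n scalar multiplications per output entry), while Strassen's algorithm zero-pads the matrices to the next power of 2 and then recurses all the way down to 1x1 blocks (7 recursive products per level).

Matrix multiplication for 13x13 matrices:

Strassen's algorithm requires power-of-2 dimensions. Pad 13x13 to 16x16 (next power of 2).

Standard algorithm: 13^3 = 2197 multiplications
Strassen's algorithm: 7^(log2(16)) = 7^4 = 2401 multiplications
Difference: 2197 - 2401 = -204 (Strassen uses MORE here due to padding overhead — for small or just-over-power-of-2 n, padding can outweigh the per-level savings)

Standard: 2197 multiplications (13^3). Strassen: 2401 multiplications (7^4, after padding to 16x16). Strassen reduces 8 recursive multiplications to 7 at each level.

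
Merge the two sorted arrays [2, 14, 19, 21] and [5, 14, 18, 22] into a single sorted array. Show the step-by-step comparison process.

Merging process:

Compare 2 vs 5: take 2 from left. Merged: [2]
Compare 14 vs 5: take 5 from right. Merged: [2, 5]
Compare 14 vs 14: take 14 from left. Merged: [2, 5, 14]
Compare 19 vs 14: take 14 from right. Merged: [2, 5, 14, 14]
Compare 19 vs 18: take 18 from right. Merged: [2, 5, 14, 14, 18]
Compare 19 vs 22: take 19 from left. Merged: [2, 5, 14, 14, 18, 19]
Compare 21 vs 22: take 21 from left. Merged: [2, 5, 14, 14, 18, 19, 21]
Append remaining from right: [22]. Merged: [2, 5, 14, 14, 18, 19, 21, 22]

Final merged array: [2, 5, 14, 14, 18, 19, 21, 22]
Total comparisons: 7

The merged array is [2, 5, 14, 14, 18, 19, 21, 22], requiring 7 comparisons. The merge step runs in O(n) time where n is the total number of elements.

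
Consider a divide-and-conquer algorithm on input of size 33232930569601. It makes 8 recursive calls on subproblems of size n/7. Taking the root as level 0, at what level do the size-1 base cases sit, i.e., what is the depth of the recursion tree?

For divide and conquer with division factor 7:

Problem sizes at each level:
Level 0: 33232930569601
Level 1: 4747561509943
Level 2: 678223072849
Level 3: 96889010407
Level 4: 13841287201
Level 5: 1977326743
Level 6: 282475249
Level 7: 40353607
Level 8: 5764801
Level 9: 823543
Level 10: 117649
Level 11: 16807
Level 12: 2401
Level 13: 343
Level 14: 49
Level 15: 7
Level 16: 1

The root is level 0 and the size-1 base case is level 16 (the tree spans levels 0 through 16, i.e. 17 levels counting the root), so the depth is the number of divisions: log_7(33232930569601) = 16

The recursion tree depth is log_7(33232930569601) = 16. At each level, the problem size is divided by 7, so it takes 16 divisions to reduce to a base case of size 1. The algorithm makes 8 recursive calls at each level.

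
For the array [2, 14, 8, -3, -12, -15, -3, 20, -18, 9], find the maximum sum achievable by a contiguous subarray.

Using Kadane's algorithm on [2, 14, 8, -3, -12, -15, -3, 20, -18, 9]:

Scanning through the array:
Position 1 (value 14): max_ending_here = 16, max_so_far = 16
Position 2 (value 8): max_ending_here = 24, max_so_far = 24
Position 3 (value -3): max_ending_here = 21, max_so_far = 24
Position 4 (value -12): max_ending_here = 9, max_so_far = 24
Position 5 (value -15): max_ending_here = -6, max_so_far = 24
Position 6 (value -3): max_ending_here = -3, max_so_far = 24
Position 7 (value 20): max_ending_here = 20, max_so_far = 24
Position 8 (value -18): max_ending_here = 2, max_so_far = 24
Position 9 (value 9): max_ending_here = 11, max_so_far = 24

Maximum subarray: [2, 14, 8]
Maximum sum: 24

The maximum subarray is [2, 14, 8] with sum 24. This subarray runs from index 0 to index 2.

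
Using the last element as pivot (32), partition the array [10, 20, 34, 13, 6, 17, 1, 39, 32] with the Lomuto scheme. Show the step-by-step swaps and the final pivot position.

Lomuto partition with pivot = 32:

Initial array: [10, 20, 34, 13, 6, 17, 1, 39, 32]

arr[0]=10 <= 32: swap with position 0, array becomes [10, 20, 34, 13, 6, 17, 1, 39, 32]
arr[1]=20 <= 32: swap with position 1, array becomes [10, 20, 34, 13, 6, 17, 1, 39, 32]
arr[2]=34 > 32: no swap
arr[3]=13 <= 32: swap with position 2, array becomes [10, 20, 13, 34, 6, 17, 1, 39, 32]
arr[4]=6 <= 32: swap with position 3, array becomes [10, 20, 13, 6, 34, 17, 1, 39, 32]
arr[5]=17 <= 32: swap with position 4, array becomes [10, 20, 13, 6, 17, 34, 1, 39, 32]
arr[6]=1 <= 32: swap with position 5, array becomes [10, 20, 13, 6, 17, 1, 34, 39, 32]
arr[7]=39 > 32: no swap

Place pivot at position 6: [10, 20, 13, 6, 17, 1, 32, 39, 34]
Pivot position: 6

After partitioning with pivot 32, the array becomes [10, 20, 13, 6, 17, 1, 32, 39, 34]. The pivot is placed at index 6. All elements to the left of the pivot are <= 32, and all elements to the right are > 32.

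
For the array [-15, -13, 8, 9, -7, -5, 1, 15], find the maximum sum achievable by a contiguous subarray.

Using Kadane's algorithm on [-15, -13, 8, 9, -7, -5, 1, 15]:

Scanning through the array:
Position 1 (value -13): max_ending_here = -13, max_so_far = -13
Position 2 (value 8): max_ending_here = 8, max_so_far = 8
Position 3 (value 9): max_ending_here = 17, max_so_far = 17
Position 4 (value -7): max_ending_here = 10, max_so_far = 17
Position 5 (value -5): max_ending_here = 5, max_so_far = 17
Position 6 (value 1): max_ending_here = 6, max_so_far = 17
Position 7 (value 15): max_ending_here = 21, max_so_far = 21

Maximum subarray: [8, 9, -7, -5, 1, 15]
Maximum sum: 21

The maximum subarray is [8, 9, -7, -5, 1, 15] with sum 21. This subarray runs from index 2 to index 7.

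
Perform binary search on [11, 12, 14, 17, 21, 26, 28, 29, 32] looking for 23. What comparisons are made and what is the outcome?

Binary search for 23 in [11, 12, 14, 17, 21, 26, 28, 29, 32]:

lo=0, hi=8, mid=4, arr[mid]=21 -> 21 < 23, search right half
lo=5, hi=8, mid=6, arr[mid]=28 -> 28 > 23, search left half
lo=5, hi=5, mid=5, arr[mid]=26 -> 26 > 23, search left half
lo=5 > hi=4, target 23 not found

Binary search determines that 23 is not in the array after 3 comparisons. The search space was exhausted without finding the target.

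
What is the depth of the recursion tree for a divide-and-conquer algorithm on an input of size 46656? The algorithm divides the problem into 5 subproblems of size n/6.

For divide and conquer with division factor 6:

Problem sizes at each level:
Level 0: 46656
Level 1: 7776
Level 2: 1296
Level 3: 216
Level 4: 36
Level 5: 6
Level 6: 1

The root is level 0 and the size-1 base case is level 6 (the tree spans levels 0 through 6, i.e. 7 levels counting the root), so the depth is the number of divisions: log_6(46656) = 6

The recursion tree depth is log_6(46656) = 6. At each level, the problem size is divided by 6, so it takes 6 divisions to reduce to a base case of size 1. The algorithm makes 5 recursive calls at each level.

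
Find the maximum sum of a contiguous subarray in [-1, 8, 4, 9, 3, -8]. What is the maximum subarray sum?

Using Kadane's algorithm on [-1, 8, 4, 9, 3, -8]:

Scanning through the array:
Position 1 (value 8): max_ending_here = 8, max_so_far = 8
Position 2 (value 4): max_ending_here = 12, max_so_far = 12
Position 3 (value 9): max_ending_here = 21, max_so_far = 21
Position 4 (value 3): max_ending_here = 24, max_so_far = 24
Position 5 (value -8): max_ending_here = 16, max_so_far = 24

Maximum subarray: [8, 4, 9, 3]
Maximum sum: 24

The maximum subarray is [8, 4, 9, 3] with sum 24. This subarray runs from index 1 to index 4.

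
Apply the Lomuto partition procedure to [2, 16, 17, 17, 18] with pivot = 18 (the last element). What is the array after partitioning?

Lomuto partition with pivot = 18:

Initial array: [2, 16, 17, 17, 18]

arr[0]=2 <= 18: swap with position 0, array becomes [2, 16, 17, 17, 18]
arr[1]=16 <= 18: swap with position 1, array becomes [2, 16, 17, 17, 18]
arr[2]=17 <= 18: swap with position 2, array becomes [2, 16, 17, 17, 18]
arr[3]=17 <= 18: swap with position 3, array becomes [2, 16, 17, 17, 18]

Place pivot at position 4: [2, 16, 17, 17, 18]
Pivot position: 4

After partitioning with pivot 18, the array becomes [2, 16, 17, 17, 18]. The pivot is placed at index 4. All elements to the left of the pivot are <= 18, and all elements to the right are > 18.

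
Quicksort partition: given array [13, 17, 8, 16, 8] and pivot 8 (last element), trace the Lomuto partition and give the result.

Lomuto partition with pivot = 8:

Initial array: [13, 17, 8, 16, 8]

arr[0]=13 > 8: no swap
arr[1]=17 > 8: no swap
arr[2]=8 <= 8: swap with position 0, array becomes [8, 17, 13, 16, 8]
arr[3]=16 > 8: no swap

Place pivot at position 1: [8, 8, 13, 16, 17]
Pivot position: 1

After partitioning with pivot 8, the array becomes [8, 8, 13, 16, 17]. The pivot is placed at index 1. All elements to the left of the pivot are <= 8, and all elements to the right are > 8.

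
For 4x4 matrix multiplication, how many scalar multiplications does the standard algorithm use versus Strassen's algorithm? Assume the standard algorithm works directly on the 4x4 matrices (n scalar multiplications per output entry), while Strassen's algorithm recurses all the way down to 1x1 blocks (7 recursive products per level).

Matrix multiplication for 4x4 matrices:

Standard algorithm: 4^3 = 64 multiplications
Strassen's algorithm: 7^(log2(4)) = 7^2 = 49 multiplications
Savings: 64 - 49 = 15 multiplications

Standard: 64 multiplications (4^3). Strassen: 49 multiplications (7^2). Strassen reduces 8 recursive multiplications to 7 at each level.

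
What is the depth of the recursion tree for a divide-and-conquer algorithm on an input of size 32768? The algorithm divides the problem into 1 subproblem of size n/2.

For divide and conquer with division factor 2:

Problem sizes at each level:
Level 0: 32768
Level 1: 16384
Level 2: 8192
Level 3: 4096
Level 4: 2048
Level 5: 1024
Level 6: 512
Level 7: 256
Level 8: 128
Level 9: 64
Level 10: 32
Level 11: 16
Level 12: 8
Level 13: 4
Level 14: 2
Level 15: 1

The root is level 0 and the size-1 base case is level 15 (the tree spans levels 0 through 15, i.e. 16 levels counting the root), so the depth is the number of divisions: log_2(32768) = 15

The recursion tree depth is log_2(32768) = 15. At each level, the problem size is divided by 2, so it takes 15 divisions to reduce to a base case of size 1. The algorithm makes 1 recursive call at each level.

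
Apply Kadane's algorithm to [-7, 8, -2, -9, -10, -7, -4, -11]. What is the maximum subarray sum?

Using Kadane's algorithm on [-7, 8, -2, -9, -10, -7, -4, -11]:

Scanning through the array:
Position 1 (value 8): max_ending_here = 8, max_so_far = 8
Position 2 (value -2): max_ending_here = 6, max_so_far = 8
Position 3 (value -9): max_ending_here = -3, max_so_far = 8
Position 4 (value -10): max_ending_here = -10, max_so_far = 8
Position 5 (value -7): max_ending_here = -7, max_so_far = 8
Position 6 (value -4): max_ending_here = -4, max_so_far = 8
Position 7 (value -11): max_ending_here = -11, max_so_far = 8

Maximum subarray: [8]
Maximum sum: 8

The maximum subarray is [8] with sum 8. This subarray runs from index 1 to index 1.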